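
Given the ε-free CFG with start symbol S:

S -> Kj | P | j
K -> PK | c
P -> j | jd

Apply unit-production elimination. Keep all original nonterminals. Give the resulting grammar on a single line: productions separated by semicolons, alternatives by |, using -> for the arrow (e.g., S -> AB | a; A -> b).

Unit productions: S->P.
Unit pairs (A ⇒* B via units): (S,P).
S: inherits non-unit rules of {P, S} → Kj | j | jd.
K: inherits non-unit rules of {K} → PK | c.
P: inherits non-unit rules of {P} → j | jd.

S -> j | Kj | jd; K -> c | PK; P -> j | jd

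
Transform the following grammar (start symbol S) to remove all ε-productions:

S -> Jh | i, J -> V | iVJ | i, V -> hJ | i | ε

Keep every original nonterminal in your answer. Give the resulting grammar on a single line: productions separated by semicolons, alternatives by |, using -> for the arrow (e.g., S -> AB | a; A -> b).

S -> h | i | Jh; J -> V | i | iJ | iV | iVJ; V -> h | i | hJ

Nullable set: {J, V}.
S -> Jh: J nullable, giving Jh | h.
J -> V: V nullable, giving V.
J -> iVJ: V, J nullable, giving i | iJ | iV | iVJ.
Drop V -> ε.
V -> hJ: J nullable, giving h | hJ.
Unchanged (no nullable symbols): S -> i; J -> i; V -> i.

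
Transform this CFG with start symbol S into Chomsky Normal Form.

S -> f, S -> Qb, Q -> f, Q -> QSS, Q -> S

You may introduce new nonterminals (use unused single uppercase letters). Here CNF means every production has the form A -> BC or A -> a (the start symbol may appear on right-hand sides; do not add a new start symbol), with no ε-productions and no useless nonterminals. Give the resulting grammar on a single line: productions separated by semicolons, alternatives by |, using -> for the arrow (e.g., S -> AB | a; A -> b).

S -> f | QA; A -> b; B -> SS; Q -> f | QA | QB

No ε-productions.
After unit-elimination: S -> f | Qb; Q -> f | Qb | QSS.
TERM: introduce A -> b and substitute in every rule of length ≥2.
BIN: Q -> QSS becomes Q -> QB, B -> SS.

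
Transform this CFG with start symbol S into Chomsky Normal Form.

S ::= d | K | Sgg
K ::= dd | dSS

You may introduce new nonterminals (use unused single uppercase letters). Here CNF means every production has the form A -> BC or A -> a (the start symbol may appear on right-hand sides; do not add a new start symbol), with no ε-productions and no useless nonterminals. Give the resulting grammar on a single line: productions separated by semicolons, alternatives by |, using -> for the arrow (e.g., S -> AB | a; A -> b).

No ε-productions.
After unit-elimination: S -> d | dd | Sgg | dSS; K -> dd | dSS.
TERM: introduce A -> d, B -> g and substitute in every rule of length ≥2.
BIN: K -> ASS becomes K -> AC, C -> SS; S -> ASS becomes S -> AD, D -> SS; S -> SBB becomes S -> SE, E -> BB.
Drop unreachable/unproductive: K.

S -> d | AA | AD | SE; A -> d; B -> g; D -> SS; E -> BB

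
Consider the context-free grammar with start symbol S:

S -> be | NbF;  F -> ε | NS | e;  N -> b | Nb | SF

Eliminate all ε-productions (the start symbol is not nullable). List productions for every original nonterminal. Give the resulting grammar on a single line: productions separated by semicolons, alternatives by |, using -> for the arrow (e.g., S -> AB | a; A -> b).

Nullable set: {F}.
S -> NbF: F nullable, giving Nb | NbF.
Drop F -> ε.
N -> SF: F nullable, giving S | SF.
Unchanged (no nullable symbols): S -> be; F -> NS; F -> e; N -> Nb; N -> b.

S -> Nb | be | NbF; F -> e | NS; N -> S | b | Nb | SF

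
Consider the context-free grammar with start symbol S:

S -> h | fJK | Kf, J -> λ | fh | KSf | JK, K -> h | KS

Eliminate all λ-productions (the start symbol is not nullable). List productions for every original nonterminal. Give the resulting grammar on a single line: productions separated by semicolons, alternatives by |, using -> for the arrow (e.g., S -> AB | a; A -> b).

Nullable set: {J}.
S -> fJK: J nullable, giving fJK | fK.
Drop J -> λ.
J -> JK: J nullable, giving JK | K.
Unchanged (no nullable symbols): S -> Kf; S -> h; J -> KSf; J -> fh; K -> KS; K -> h.

S -> h | Kf | fK | fJK; J -> K | JK | fh | KSf; K -> h | KS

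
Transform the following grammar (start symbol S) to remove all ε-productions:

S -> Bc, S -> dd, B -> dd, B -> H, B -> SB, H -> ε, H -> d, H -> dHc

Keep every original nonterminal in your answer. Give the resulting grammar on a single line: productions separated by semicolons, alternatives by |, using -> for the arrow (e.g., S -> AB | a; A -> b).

S -> c | Bc | dd; B -> H | S | SB | dd; H -> d | dc | dHc

Nullable set: {B, H}.
S -> Bc: B nullable, giving Bc | c.
B -> H: H nullable, giving H.
B -> SB: B nullable, giving S | SB.
Drop H -> ε.
H -> dHc: H nullable, giving dHc | dc.
Unchanged (no nullable symbols): S -> dd; B -> dd; H -> d.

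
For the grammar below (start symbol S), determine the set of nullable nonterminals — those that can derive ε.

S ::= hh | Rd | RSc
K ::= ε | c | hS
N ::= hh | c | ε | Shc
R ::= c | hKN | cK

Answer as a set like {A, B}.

Directly nullable (have an ε-rule): {K, N}.
Not nullable: R, S — each has a terminal in every rule's right-hand side or depends on a non-nullable symbol.

{K, N}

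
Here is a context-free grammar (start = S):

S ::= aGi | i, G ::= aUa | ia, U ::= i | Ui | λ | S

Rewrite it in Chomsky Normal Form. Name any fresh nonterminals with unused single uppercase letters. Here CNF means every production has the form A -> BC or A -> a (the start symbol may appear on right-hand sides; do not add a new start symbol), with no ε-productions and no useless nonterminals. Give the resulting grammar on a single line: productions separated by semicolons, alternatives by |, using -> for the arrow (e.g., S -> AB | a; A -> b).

Nullable: {U}; after ε-elimination: S -> i | aGi; G -> aa | ia | aUa; U -> S | i | Ui.
After unit-elimination: S -> i | aGi; G -> aa | ia | aUa; U -> i | Ui | aGi.
TERM: introduce A -> a, B -> i and substitute in every rule of length ≥2.
BIN: G -> AUA becomes G -> AC, C -> UA; S -> AGB becomes S -> AD, D -> GB; U -> AGB becomes U -> AE, E -> GB.

S -> i | AD; A -> a; B -> i; C -> UA; D -> GB; E -> GB; G -> AA | AC | BA; U -> i | AE | UB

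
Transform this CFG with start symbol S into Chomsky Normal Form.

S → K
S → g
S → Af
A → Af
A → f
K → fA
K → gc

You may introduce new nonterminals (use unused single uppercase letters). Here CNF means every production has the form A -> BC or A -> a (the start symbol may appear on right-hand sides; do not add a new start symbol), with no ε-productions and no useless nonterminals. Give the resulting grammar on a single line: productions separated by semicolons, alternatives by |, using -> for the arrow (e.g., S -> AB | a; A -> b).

No ε-productions.
After unit-elimination: S -> g | Af | fA | gc; A -> f | Af; K -> fA | gc.
TERM: introduce D -> c, B -> f, C -> g and substitute in every rule of length ≥2.
Drop unreachable/unproductive: K.

S -> g | AB | BA | CD; A -> f | AB; B -> f; C -> g; D -> c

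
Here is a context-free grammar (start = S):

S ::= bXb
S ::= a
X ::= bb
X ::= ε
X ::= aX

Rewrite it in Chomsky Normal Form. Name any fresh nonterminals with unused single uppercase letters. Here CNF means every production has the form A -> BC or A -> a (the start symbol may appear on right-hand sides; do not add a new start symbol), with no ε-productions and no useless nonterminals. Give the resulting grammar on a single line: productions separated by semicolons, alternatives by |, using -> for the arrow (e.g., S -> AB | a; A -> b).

S -> a | AA | AC; A -> b; B -> a; C -> XA; X -> a | AA | BX

Nullable: {X}; after ε-elimination: S -> a | bb | bXb; X -> a | aX | bb.
No unit productions to eliminate.
TERM: introduce B -> a, A -> b and substitute in every rule of length ≥2.
BIN: S -> AXA becomes S -> AC, C -> XA.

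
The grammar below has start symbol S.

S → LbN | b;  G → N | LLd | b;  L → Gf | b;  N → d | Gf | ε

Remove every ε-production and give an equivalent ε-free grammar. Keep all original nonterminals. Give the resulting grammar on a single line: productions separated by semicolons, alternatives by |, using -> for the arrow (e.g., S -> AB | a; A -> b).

Nullable set: {G, N}.
S -> LbN: N nullable, giving Lb | LbN.
G -> N: N nullable, giving N.
L -> Gf: G nullable, giving Gf | f.
Drop N -> ε.
N -> Gf: G nullable, giving Gf | f.
Unchanged (no nullable symbols): S -> b; G -> LLd; G -> b; L -> b; N -> d.

S -> b | Lb | LbN; G -> N | b | LLd; L -> b | f | Gf; N -> d | f | Gf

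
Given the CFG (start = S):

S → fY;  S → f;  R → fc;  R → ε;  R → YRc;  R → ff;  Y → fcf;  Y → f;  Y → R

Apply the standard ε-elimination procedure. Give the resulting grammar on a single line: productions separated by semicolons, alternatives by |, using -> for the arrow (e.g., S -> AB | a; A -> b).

S -> f | fY; R -> c | Rc | Yc | fc | ff | YRc; Y -> R | f | fcf

Nullable set: {R, Y}.
S -> fY: Y nullable, giving f | fY.
Drop R -> ε.
R -> YRc: Y, R nullable, giving Rc | YRc | Yc | c.
Y -> R: R nullable, giving R.
Unchanged (no nullable symbols): S -> f; R -> fc; R -> ff; Y -> f; Y -> fcf.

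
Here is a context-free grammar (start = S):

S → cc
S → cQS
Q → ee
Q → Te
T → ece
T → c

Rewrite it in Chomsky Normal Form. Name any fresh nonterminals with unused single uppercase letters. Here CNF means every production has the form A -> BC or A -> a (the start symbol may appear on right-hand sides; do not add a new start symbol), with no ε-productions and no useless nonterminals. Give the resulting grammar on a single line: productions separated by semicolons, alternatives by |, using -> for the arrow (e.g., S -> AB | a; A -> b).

S -> BB | BC; A -> e; B -> c; C -> QS; D -> BA; Q -> AA | TA; T -> c | AD

No ε-productions.
No unit productions to eliminate.
TERM: introduce B -> c, A -> e and substitute in every rule of length ≥2.
BIN: S -> BQS becomes S -> BC, C -> QS; T -> ABA becomes T -> AD, D -> BA.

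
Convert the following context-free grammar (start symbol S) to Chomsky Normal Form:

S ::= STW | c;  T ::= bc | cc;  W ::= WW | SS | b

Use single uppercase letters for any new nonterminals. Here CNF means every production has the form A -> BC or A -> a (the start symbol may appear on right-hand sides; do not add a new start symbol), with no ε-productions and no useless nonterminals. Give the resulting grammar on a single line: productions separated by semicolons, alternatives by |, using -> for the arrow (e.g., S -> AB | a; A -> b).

No ε-productions.
No unit productions to eliminate.
TERM: introduce A -> b, B -> c and substitute in every rule of length ≥2.
BIN: S -> STW becomes S -> SC, C -> TW.

S -> c | SC; A -> b; B -> c; C -> TW; T -> AB | BB; W -> b | SS | WW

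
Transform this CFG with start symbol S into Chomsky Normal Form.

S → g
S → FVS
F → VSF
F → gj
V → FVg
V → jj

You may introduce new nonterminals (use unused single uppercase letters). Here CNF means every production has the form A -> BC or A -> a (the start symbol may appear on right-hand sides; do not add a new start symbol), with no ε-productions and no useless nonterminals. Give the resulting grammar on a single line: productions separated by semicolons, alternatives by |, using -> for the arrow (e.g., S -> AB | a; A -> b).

No ε-productions.
No unit productions to eliminate.
TERM: introduce A -> g, B -> j and substitute in every rule of length ≥2.
BIN: F -> VSF becomes F -> VC, C -> SF; S -> FVS becomes S -> FD, D -> VS; V -> FVA becomes V -> FE, E -> VA.

S -> g | FD; A -> g; B -> j; C -> SF; D -> VS; E -> VA; F -> AB | VC; V -> BB | FE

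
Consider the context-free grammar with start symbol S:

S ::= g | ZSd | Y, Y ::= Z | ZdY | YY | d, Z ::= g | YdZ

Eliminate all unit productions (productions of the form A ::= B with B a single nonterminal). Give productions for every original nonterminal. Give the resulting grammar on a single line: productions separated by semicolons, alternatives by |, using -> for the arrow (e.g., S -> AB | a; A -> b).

S -> d | g | YY | YdZ | ZSd | ZdY; Y -> d | g | YY | YdZ | ZdY; Z -> g | YdZ

Unit productions: S->Y, Y->Z.
Unit pairs (A ⇒* B via units): (S,Y), (S,Z), (Y,Z).
S: inherits non-unit rules of {S, Y, Z} → YY | YdZ | ZSd | ZdY | d | g.
Y: inherits non-unit rules of {Y, Z} → YY | YdZ | ZdY | d | g.
Z: inherits non-unit rules of {Z} → YdZ | g.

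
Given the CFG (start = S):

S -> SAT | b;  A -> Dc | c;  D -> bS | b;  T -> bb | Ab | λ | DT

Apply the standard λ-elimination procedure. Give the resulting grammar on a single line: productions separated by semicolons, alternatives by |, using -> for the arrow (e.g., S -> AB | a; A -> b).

S -> b | SA | SAT; A -> c | Dc; D -> b | bS; T -> D | Ab | DT | bb

Nullable set: {T}.
S -> SAT: T nullable, giving SA | SAT.
Drop T -> λ.
T -> DT: T nullable, giving D | DT.
Unchanged (no nullable symbols): S -> b; A -> Dc; A -> c; D -> b; D -> bS; T -> Ab; T -> bb.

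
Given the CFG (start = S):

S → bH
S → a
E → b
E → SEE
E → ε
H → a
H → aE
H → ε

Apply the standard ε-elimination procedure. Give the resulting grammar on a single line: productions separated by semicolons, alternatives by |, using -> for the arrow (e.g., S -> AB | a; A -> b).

Nullable set: {E, H}.
S -> bH: H nullable, giving b | bH.
Drop E -> ε.
E -> SEE: E, E nullable, giving S | SE | SEE.
Drop H -> ε.
H -> aE: E nullable, giving a | aE.
Unchanged (no nullable symbols): S -> a; E -> b; H -> a.

S -> a | b | bH; E -> S | b | SE | SEE; H -> a | aE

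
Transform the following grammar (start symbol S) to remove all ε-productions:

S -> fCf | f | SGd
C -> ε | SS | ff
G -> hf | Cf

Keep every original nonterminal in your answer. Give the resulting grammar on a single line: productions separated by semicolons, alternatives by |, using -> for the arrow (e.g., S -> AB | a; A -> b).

S -> f | ff | SGd | fCf; C -> SS | ff; G -> f | Cf | hf

Nullable set: {C}.
S -> fCf: C nullable, giving fCf | ff.
Drop C -> ε.
G -> Cf: C nullable, giving Cf | f.
Unchanged (no nullable symbols): S -> SGd; S -> f; C -> SS; C -> ff; G -> hf.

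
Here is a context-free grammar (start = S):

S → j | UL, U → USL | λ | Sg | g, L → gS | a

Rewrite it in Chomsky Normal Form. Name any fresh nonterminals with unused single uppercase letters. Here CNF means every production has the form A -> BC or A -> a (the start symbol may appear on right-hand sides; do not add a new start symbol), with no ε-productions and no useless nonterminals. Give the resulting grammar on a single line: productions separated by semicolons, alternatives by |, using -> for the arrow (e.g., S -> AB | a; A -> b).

Nullable: {U}; after ε-elimination: S -> L | j | UL; L -> a | gS; U -> g | SL | Sg | USL.
After unit-elimination: S -> a | j | UL | gS; L -> a | gS; U -> g | SL | Sg | USL.
TERM: introduce A -> g and substitute in every rule of length ≥2.
BIN: U -> USL becomes U -> UB, B -> SL.

S -> a | j | AS | UL; A -> g; B -> SL; L -> a | AS; U -> g | SA | SL | UB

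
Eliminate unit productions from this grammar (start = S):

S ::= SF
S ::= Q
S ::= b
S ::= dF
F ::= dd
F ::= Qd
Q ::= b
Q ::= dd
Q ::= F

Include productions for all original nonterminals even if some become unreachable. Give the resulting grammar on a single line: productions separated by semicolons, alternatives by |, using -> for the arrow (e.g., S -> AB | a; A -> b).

S -> b | Qd | SF | dF | dd; F -> Qd | dd; Q -> b | Qd | dd

Unit productions: Q->F, S->Q.
Unit pairs (A ⇒* B via units): (Q,F), (S,F), (S,Q).
S: inherits non-unit rules of {F, Q, S} → Qd | SF | b | dF | dd.
F: inherits non-unit rules of {F} → Qd | dd.
Q: inherits non-unit rules of {F, Q} → Qd | b | dd.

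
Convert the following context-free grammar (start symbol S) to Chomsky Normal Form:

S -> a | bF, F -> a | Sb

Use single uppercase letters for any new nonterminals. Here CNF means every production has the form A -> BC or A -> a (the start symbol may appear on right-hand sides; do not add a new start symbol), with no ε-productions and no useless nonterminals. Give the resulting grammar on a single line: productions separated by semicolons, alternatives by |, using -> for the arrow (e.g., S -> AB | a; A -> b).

No ε-productions.
No unit productions to eliminate.
TERM: introduce A -> b and substitute in every rule of length ≥2.

S -> a | AF; A -> b; F -> a | SA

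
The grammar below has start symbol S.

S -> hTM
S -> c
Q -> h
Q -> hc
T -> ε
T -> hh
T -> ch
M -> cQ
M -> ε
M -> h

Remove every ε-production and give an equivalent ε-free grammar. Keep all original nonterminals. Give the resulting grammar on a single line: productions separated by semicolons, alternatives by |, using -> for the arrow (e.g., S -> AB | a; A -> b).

S -> c | h | hM | hT | hTM; M -> h | cQ; Q -> h | hc; T -> ch | hh

Nullable set: {M, T}.
S -> hTM: T, M nullable, giving h | hM | hT | hTM.
Drop M -> ε.
Drop T -> ε.
Unchanged (no nullable symbols): S -> c; M -> cQ; M -> h; Q -> h; Q -> hc; T -> ch; T -> hh.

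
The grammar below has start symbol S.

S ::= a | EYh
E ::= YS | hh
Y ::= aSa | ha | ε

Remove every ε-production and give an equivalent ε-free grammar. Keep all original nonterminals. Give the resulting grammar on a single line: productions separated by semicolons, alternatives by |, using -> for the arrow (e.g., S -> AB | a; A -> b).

Nullable set: {Y}.
S -> EYh: Y nullable, giving EYh | Eh.
E -> YS: Y nullable, giving S | YS.
Drop Y -> ε.
Unchanged (no nullable symbols): S -> a; E -> hh; Y -> aSa; Y -> ha.

S -> a | Eh | EYh; E -> S | YS | hh; Y -> ha | aSa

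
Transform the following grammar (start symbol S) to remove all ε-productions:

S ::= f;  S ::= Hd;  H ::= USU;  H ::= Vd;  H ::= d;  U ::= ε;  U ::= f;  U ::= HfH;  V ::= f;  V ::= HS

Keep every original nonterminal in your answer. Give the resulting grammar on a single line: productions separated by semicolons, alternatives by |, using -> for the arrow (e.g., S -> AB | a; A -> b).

Nullable set: {U}.
H -> USU: U, U nullable, giving S | SU | US | USU.
Drop U -> ε.
Unchanged (no nullable symbols): S -> Hd; S -> f; H -> Vd; H -> d; U -> HfH; U -> f; V -> HS; V -> f.

S -> f | Hd; H -> S | d | SU | US | Vd | USU; U -> f | HfH; V -> f | HS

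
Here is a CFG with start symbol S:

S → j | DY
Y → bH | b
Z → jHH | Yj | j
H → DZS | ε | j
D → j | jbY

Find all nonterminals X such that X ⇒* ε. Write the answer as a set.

Directly nullable (have an ε-rule): {H}.
Not nullable: D, S, Y, Z — each has a terminal in every rule's right-hand side or depends on a non-nullable symbol.

{H}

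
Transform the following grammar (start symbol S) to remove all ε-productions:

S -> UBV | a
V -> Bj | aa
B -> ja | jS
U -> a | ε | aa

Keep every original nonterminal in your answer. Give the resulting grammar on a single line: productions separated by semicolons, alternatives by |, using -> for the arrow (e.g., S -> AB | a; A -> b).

Nullable set: {U}.
S -> UBV: U nullable, giving BV | UBV.
Drop U -> ε.
Unchanged (no nullable symbols): S -> a; B -> jS; B -> ja; U -> a; U -> aa; V -> Bj; V -> aa.

S -> a | BV | UBV; B -> jS | ja; U -> a | aa; V -> Bj | aa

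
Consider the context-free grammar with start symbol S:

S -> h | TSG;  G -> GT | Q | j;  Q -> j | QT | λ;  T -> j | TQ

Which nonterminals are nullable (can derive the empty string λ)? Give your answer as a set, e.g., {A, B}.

{G, Q}

Directly nullable (have an ε-rule): {Q}.
G is nullable via G -> Q (every symbol on the right is already known nullable).
Not nullable: S, T — each has a terminal in every rule's right-hand side or depends on a non-nullable symbol.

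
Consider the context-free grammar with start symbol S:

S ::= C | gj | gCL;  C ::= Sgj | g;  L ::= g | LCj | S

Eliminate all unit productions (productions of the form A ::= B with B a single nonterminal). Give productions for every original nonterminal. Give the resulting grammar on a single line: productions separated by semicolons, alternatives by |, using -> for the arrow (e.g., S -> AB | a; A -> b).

S -> g | gj | Sgj | gCL; C -> g | Sgj; L -> g | gj | LCj | Sgj | gCL

Unit productions: L->S, S->C.
Unit pairs (A ⇒* B via units): (L,C), (L,S), (S,C).
S: inherits non-unit rules of {C, S} → Sgj | g | gCL | gj.
C: inherits non-unit rules of {C} → Sgj | g.
L: inherits non-unit rules of {C, L, S} → LCj | Sgj | g | gCL | gj.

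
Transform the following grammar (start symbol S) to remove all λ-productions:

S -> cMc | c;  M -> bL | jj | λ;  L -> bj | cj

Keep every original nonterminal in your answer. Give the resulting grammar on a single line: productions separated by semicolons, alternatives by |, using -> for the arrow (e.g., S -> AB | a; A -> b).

Nullable set: {M}.
S -> cMc: M nullable, giving cMc | cc.
Drop M -> λ.
Unchanged (no nullable symbols): S -> c; L -> bj; L -> cj; M -> bL; M -> jj.

S -> c | cc | cMc; L -> bj | cj; M -> bL | jj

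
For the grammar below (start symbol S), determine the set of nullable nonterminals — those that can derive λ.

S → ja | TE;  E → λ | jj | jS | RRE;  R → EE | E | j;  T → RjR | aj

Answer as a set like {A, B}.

Directly nullable (have an ε-rule): {E}.
R is nullable via R -> E (every symbol on the right is already known nullable).
Not nullable: S, T — each has a terminal in every rule's right-hand side or depends on a non-nullable symbol.

{E, R}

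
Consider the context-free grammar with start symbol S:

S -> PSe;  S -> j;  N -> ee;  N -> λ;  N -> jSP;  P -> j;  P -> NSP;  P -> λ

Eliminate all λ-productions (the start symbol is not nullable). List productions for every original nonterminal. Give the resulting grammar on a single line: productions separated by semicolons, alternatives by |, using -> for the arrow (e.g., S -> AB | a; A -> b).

Nullable set: {N, P}.
S -> PSe: P nullable, giving PSe | Se.
Drop N -> λ.
N -> jSP: P nullable, giving jS | jSP.
Drop P -> λ.
P -> NSP: N, P nullable, giving NS | NSP | S | SP.
Unchanged (no nullable symbols): S -> j; N -> ee; P -> j.

S -> j | Se | PSe; N -> ee | jS | jSP; P -> S | j | NS | SP | NSP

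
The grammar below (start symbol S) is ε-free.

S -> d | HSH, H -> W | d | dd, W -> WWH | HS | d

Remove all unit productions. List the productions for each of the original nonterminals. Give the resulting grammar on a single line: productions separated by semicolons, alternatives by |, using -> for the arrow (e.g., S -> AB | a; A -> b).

Unit productions: H->W.
Unit pairs (A ⇒* B via units): (H,W).
S: inherits non-unit rules of {S} → HSH | d.
H: inherits non-unit rules of {H, W} → HS | WWH | d | dd.
W: inherits non-unit rules of {W} → HS | WWH | d.

S -> d | HSH; H -> d | HS | dd | WWH; W -> d | HS | WWH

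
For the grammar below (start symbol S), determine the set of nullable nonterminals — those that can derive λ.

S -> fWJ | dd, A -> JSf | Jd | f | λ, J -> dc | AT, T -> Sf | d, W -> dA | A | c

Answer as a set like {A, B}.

{A, W}

Directly nullable (have an ε-rule): {A}.
W is nullable via W -> A (every symbol on the right is already known nullable).
Not nullable: J, S, T — each has a terminal in every rule's right-hand side or depends on a non-nullable symbol.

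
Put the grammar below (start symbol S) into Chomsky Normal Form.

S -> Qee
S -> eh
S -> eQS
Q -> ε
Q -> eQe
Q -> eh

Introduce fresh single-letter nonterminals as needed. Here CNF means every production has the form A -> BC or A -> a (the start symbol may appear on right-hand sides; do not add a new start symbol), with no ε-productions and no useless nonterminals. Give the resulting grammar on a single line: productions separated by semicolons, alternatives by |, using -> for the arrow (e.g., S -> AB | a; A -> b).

Nullable: {Q}; after ε-elimination: S -> eS | ee | eh | Qee | eQS; Q -> ee | eh | eQe.
No unit productions to eliminate.
TERM: introduce A -> e, B -> h and substitute in every rule of length ≥2.
BIN: Q -> AQA becomes Q -> AC, C -> QA; S -> AQS becomes S -> AD, D -> QS; S -> QAA becomes S -> QE, E -> AA.

S -> AA | AB | AD | AS | QE; A -> e; B -> h; C -> QA; D -> QS; E -> AA; Q -> AA | AB | AC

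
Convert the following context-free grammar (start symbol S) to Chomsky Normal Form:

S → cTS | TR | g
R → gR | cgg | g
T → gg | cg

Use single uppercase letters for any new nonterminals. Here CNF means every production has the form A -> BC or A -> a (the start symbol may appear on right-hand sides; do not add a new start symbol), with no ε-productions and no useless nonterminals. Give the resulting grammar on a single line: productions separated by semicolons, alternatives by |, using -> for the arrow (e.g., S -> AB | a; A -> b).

S -> g | AD | TR; A -> c; B -> g; C -> BB; D -> TS; R -> g | AC | BR; T -> AB | BB

No ε-productions.
No unit productions to eliminate.
TERM: introduce A -> c, B -> g and substitute in every rule of length ≥2.
BIN: R -> ABB becomes R -> AC, C -> BB; S -> ATS becomes S -> AD, D -> TS.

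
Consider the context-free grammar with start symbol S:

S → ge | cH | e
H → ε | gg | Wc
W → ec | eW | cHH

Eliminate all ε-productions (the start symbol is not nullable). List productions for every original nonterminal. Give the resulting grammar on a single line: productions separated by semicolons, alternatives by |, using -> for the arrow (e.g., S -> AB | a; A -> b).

Nullable set: {H}.
S -> cH: H nullable, giving c | cH.
Drop H -> ε.
W -> cHH: H, H nullable, giving c | cH | cHH.
Unchanged (no nullable symbols): S -> e; S -> ge; H -> Wc; H -> gg; W -> eW; W -> ec.

S -> c | e | cH | ge; H -> Wc | gg; W -> c | cH | eW | ec | cHH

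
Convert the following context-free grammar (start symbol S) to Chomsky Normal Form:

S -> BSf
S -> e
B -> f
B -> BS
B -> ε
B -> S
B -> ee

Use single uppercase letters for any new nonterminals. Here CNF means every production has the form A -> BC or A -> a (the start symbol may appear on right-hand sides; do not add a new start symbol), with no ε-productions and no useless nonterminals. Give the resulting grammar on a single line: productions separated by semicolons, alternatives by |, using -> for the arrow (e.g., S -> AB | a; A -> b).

Nullable: {B}; after ε-elimination: S -> e | Sf | BSf; B -> S | f | BS | ee.
After unit-elimination: S -> e | Sf | BSf; B -> e | f | BS | Sf | ee | BSf.
TERM: introduce C -> e, A -> f and substitute in every rule of length ≥2.
BIN: B -> BSA becomes B -> BD, D -> SA; S -> BSA becomes S -> BE, E -> SA.

S -> e | BE | SA; A -> f; B -> e | f | BD | BS | CC | SA; C -> e; D -> SA; E -> SA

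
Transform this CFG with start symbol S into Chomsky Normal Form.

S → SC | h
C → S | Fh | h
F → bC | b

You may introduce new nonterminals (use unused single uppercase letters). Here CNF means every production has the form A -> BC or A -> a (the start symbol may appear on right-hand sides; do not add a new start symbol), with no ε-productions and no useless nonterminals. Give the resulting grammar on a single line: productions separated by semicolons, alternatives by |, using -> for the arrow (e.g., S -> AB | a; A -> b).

S -> h | SC; A -> h; B -> b; C -> h | FA | SC; F -> b | BC

No ε-productions.
After unit-elimination: S -> h | SC; C -> h | Fh | SC; F -> b | bC.
TERM: introduce B -> b, A -> h and substitute in every rule of length ≥2.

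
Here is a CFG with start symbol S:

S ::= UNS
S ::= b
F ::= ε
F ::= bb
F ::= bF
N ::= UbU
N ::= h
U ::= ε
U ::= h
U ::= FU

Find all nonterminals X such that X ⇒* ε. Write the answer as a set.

{F, U}

Directly nullable (have an ε-rule): {F, U}.
Not nullable: N, S — each has a terminal in every rule's right-hand side or depends on a non-nullable symbol.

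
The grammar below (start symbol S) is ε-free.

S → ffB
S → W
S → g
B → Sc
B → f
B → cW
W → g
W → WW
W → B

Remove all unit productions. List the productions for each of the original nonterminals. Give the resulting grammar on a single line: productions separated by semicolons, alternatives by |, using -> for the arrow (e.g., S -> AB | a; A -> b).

S -> f | g | Sc | WW | cW | ffB; B -> f | Sc | cW; W -> f | g | Sc | WW | cW

Unit productions: S->W, W->B.
Unit pairs (A ⇒* B via units): (S,B), (S,W), (W,B).
S: inherits non-unit rules of {B, S, W} → Sc | WW | cW | f | ffB | g.
B: inherits non-unit rules of {B} → Sc | cW | f.
W: inherits non-unit rules of {B, W} → Sc | WW | cW | f | g.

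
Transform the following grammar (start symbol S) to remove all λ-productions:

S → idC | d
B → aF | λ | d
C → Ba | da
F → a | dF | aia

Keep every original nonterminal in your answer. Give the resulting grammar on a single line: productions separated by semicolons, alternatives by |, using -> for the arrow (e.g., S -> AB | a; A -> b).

S -> d | idC; B -> d | aF; C -> a | Ba | da; F -> a | dF | aia

Nullable set: {B}.
Drop B -> λ.
C -> Ba: B nullable, giving Ba | a.
Unchanged (no nullable symbols): S -> d; S -> idC; B -> aF; B -> d; C -> da; F -> a; F -> aia; F -> dF.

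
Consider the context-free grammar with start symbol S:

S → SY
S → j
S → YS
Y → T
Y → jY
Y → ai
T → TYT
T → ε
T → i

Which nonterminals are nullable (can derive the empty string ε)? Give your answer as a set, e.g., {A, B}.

{T, Y}

Directly nullable (have an ε-rule): {T}.
Y is nullable via Y -> T (every symbol on the right is already known nullable).
Not nullable: S — each has a terminal in every rule's right-hand side or depends on a non-nullable symbol.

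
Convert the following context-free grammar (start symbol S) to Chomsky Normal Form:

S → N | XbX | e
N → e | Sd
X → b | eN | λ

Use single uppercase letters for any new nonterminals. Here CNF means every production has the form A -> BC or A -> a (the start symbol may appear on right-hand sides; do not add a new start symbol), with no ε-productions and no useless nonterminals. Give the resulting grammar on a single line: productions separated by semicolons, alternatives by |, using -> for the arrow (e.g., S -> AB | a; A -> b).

Nullable: {X}; after ε-elimination: S -> N | b | e | Xb | bX | XbX; N -> e | Sd; X -> b | eN.
After unit-elimination: S -> b | e | Sd | Xb | bX | XbX; N -> e | Sd; X -> b | eN.
TERM: introduce B -> b, A -> d, C -> e and substitute in every rule of length ≥2.
BIN: S -> XBX becomes S -> XD, D -> BX.

S -> b | e | BX | SA | XB | XD; A -> d; B -> b; C -> e; D -> BX; N -> e | SA; X -> b | CN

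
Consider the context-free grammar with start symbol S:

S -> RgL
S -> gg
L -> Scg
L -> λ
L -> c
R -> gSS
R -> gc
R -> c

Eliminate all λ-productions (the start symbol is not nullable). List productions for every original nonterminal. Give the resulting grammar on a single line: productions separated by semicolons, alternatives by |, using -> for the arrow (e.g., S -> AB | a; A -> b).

S -> Rg | gg | RgL; L -> c | Scg; R -> c | gc | gSS

Nullable set: {L}.
S -> RgL: L nullable, giving Rg | RgL.
Drop L -> λ.
Unchanged (no nullable symbols): S -> gg; L -> Scg; L -> c; R -> c; R -> gSS; R -> gc.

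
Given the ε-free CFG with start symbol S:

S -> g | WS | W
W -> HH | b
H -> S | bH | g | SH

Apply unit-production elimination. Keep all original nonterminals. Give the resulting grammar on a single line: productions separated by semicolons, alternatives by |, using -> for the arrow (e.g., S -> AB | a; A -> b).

S -> b | g | HH | WS; H -> b | g | HH | SH | WS | bH; W -> b | HH

Unit productions: H->S, S->W.
Unit pairs (A ⇒* B via units): (H,S), (H,W), (S,W).
S: inherits non-unit rules of {S, W} → HH | WS | b | g.
H: inherits non-unit rules of {H, S, W} → HH | SH | WS | b | bH | g.
W: inherits non-unit rules of {W} → HH | b.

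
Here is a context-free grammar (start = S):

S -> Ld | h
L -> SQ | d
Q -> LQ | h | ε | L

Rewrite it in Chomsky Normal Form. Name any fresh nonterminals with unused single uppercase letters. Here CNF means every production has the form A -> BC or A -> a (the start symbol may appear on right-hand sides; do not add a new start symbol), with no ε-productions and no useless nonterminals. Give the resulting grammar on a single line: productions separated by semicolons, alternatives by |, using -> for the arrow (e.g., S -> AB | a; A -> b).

Nullable: {Q}; after ε-elimination: S -> h | Ld; L -> S | d | SQ; Q -> L | h | LQ.
After unit-elimination: S -> h | Ld; L -> d | h | Ld | SQ; Q -> d | h | LQ | Ld | SQ.
TERM: introduce A -> d and substitute in every rule of length ≥2.

S -> h | LA; A -> d; L -> d | h | LA | SQ; Q -> d | h | LA | LQ | SQ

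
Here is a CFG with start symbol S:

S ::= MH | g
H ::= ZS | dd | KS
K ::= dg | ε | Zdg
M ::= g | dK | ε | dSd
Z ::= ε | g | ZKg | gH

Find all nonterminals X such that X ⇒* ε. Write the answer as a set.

Directly nullable (have an ε-rule): {K, M, Z}.
Not nullable: H, S — each has a terminal in every rule's right-hand side or depends on a non-nullable symbol.

{K, M, Z}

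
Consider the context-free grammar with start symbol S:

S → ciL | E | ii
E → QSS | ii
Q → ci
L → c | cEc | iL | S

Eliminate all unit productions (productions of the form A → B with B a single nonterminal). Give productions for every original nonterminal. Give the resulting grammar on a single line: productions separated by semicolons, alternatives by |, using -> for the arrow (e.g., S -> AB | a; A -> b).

Unit productions: L->S, S->E.
Unit pairs (A ⇒* B via units): (L,E), (L,S), (S,E).
S: inherits non-unit rules of {E, S} → QSS | ciL | ii.
E: inherits non-unit rules of {E} → QSS | ii.
L: inherits non-unit rules of {E, L, S} → QSS | c | cEc | ciL | iL | ii.
Q: inherits non-unit rules of {Q} → ci.

S -> ii | QSS | ciL; E -> ii | QSS; L -> c | iL | ii | QSS | cEc | ciL; Q -> ci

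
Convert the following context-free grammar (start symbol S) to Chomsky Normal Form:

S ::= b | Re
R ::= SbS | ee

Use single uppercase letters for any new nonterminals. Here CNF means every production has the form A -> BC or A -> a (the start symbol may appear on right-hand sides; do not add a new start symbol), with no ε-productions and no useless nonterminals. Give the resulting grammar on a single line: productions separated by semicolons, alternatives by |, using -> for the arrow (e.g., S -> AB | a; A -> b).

S -> b | RB; A -> b; B -> e; C -> AS; R -> BB | SC

No ε-productions.
No unit productions to eliminate.
TERM: introduce A -> b, B -> e and substitute in every rule of length ≥2.
BIN: R -> SAS becomes R -> SC, C -> AS.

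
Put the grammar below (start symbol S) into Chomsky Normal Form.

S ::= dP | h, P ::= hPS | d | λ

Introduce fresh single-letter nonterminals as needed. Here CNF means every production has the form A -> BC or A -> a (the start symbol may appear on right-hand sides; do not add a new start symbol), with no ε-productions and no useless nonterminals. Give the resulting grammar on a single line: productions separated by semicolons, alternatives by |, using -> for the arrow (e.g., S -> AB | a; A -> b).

Nullable: {P}; after ε-elimination: S -> d | h | dP; P -> d | hS | hPS.
No unit productions to eliminate.
TERM: introduce B -> d, A -> h and substitute in every rule of length ≥2.
BIN: P -> APS becomes P -> AC, C -> PS.

S -> d | h | BP; A -> h; B -> d; C -> PS; P -> d | AC | AS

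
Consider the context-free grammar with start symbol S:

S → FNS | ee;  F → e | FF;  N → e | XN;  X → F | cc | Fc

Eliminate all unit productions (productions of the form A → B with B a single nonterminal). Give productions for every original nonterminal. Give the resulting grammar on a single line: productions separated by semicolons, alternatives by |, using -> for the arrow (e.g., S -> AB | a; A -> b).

S -> ee | FNS; F -> e | FF; N -> e | XN; X -> e | FF | Fc | cc

Unit productions: X->F.
Unit pairs (A ⇒* B via units): (X,F).
S: inherits non-unit rules of {S} → FNS | ee.
F: inherits non-unit rules of {F} → FF | e.
N: inherits non-unit rules of {N} → XN | e.
X: inherits non-unit rules of {F, X} → FF | Fc | cc | e.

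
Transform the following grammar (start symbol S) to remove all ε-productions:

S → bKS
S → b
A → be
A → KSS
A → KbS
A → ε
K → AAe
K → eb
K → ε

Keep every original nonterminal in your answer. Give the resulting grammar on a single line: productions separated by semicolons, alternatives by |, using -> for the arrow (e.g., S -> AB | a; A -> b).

Nullable set: {A, K}.
S -> bKS: K nullable, giving bKS | bS.
Drop A -> ε.
A -> KSS: K nullable, giving KSS | SS.
A -> KbS: K nullable, giving KbS | bS.
Drop K -> ε.
K -> AAe: A, A nullable, giving AAe | Ae | e.
Unchanged (no nullable symbols): S -> b; A -> be; K -> eb.

S -> b | bS | bKS; A -> SS | bS | be | KSS | KbS; K -> e | Ae | eb | AAe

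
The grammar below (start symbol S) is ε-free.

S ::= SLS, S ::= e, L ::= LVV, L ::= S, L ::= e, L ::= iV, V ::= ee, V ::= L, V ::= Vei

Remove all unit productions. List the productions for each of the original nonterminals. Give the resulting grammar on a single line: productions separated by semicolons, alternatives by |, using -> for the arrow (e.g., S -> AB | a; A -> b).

Unit productions: L->S, V->L.
Unit pairs (A ⇒* B via units): (L,S), (V,L), (V,S).
S: inherits non-unit rules of {S} → SLS | e.
L: inherits non-unit rules of {L, S} → LVV | SLS | e | iV.
V: inherits non-unit rules of {L, S, V} → LVV | SLS | Vei | e | ee | iV.

S -> e | SLS; L -> e | iV | LVV | SLS; V -> e | ee | iV | LVV | SLS | Vei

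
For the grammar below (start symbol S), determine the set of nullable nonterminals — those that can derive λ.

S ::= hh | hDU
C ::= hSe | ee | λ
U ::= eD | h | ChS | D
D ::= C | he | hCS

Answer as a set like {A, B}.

{C, D, U}

Directly nullable (have an ε-rule): {C}.
D is nullable via D -> C (every symbol on the right is already known nullable).
U is nullable via U -> D (every symbol on the right is already known nullable).
Not nullable: S — each has a terminal in every rule's right-hand side or depends on a non-nullable symbol.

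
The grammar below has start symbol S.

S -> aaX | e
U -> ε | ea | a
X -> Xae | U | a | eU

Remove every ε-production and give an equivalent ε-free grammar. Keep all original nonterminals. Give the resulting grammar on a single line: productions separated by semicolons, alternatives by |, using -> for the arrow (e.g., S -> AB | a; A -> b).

S -> e | aa | aaX; U -> a | ea; X -> U | a | e | ae | eU | Xae

Nullable set: {U, X}.
S -> aaX: X nullable, giving aa | aaX.
Drop U -> ε.
X -> U: U nullable, giving U.
X -> Xae: X nullable, giving Xae | ae.
X -> eU: U nullable, giving e | eU.
Unchanged (no nullable symbols): S -> e; U -> a; U -> ea; X -> a.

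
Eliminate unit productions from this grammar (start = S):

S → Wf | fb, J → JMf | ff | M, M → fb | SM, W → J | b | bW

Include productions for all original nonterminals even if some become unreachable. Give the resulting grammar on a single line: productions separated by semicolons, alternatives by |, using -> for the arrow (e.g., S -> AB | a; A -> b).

S -> Wf | fb; J -> SM | fb | ff | JMf; M -> SM | fb; W -> b | SM | bW | fb | ff | JMf

Unit productions: J->M, W->J.
Unit pairs (A ⇒* B via units): (J,M), (W,J), (W,M).
S: inherits non-unit rules of {S} → Wf | fb.
J: inherits non-unit rules of {J, M} → JMf | SM | fb | ff.
M: inherits non-unit rules of {M} → SM | fb.
W: inherits non-unit rules of {J, M, W} → JMf | SM | b | bW | fb | ff.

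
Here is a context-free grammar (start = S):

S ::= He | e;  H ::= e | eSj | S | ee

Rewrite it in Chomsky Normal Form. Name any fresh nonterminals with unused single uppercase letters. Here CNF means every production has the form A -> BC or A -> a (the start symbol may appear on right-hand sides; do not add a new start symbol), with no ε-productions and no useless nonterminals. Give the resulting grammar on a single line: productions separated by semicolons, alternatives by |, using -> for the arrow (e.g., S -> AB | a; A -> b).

S -> e | HA; A -> e; B -> j; C -> SB; H -> e | AA | AC | HA

No ε-productions.
After unit-elimination: S -> e | He; H -> e | He | ee | eSj.
TERM: introduce A -> e, B -> j and substitute in every rule of length ≥2.
BIN: H -> ASB becomes H -> AC, C -> SB.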